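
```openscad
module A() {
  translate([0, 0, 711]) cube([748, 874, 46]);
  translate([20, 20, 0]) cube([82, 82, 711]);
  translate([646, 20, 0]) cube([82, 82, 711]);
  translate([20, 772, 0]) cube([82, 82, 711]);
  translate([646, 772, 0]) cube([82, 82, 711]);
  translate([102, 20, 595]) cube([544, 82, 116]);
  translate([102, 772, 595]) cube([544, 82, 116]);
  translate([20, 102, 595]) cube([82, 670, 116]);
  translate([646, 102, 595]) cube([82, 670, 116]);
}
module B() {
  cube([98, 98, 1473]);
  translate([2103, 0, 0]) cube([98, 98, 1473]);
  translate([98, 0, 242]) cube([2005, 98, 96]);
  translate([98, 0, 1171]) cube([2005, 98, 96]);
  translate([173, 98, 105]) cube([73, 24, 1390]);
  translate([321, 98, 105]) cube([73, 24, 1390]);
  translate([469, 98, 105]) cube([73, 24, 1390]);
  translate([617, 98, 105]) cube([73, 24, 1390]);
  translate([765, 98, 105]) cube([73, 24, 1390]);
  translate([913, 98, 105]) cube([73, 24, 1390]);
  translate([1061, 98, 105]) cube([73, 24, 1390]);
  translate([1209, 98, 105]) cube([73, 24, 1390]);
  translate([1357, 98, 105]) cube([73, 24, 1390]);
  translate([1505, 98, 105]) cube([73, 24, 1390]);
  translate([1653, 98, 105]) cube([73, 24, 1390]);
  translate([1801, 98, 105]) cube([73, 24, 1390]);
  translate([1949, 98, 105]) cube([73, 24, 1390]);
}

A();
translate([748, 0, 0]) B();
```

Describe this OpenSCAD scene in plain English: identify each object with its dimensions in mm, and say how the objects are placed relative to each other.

A is a table: top 748 mm (x) × 874 mm (y), 46 mm thick, upper face at z = 757 mm, on four 82×82 mm square legs, each inset 20 mm from the nearest pair of top edges, running from z = 0 to the bottom of the top. Four apron rails, 82 mm thick and 116 mm tall, run between adjacent legs with their top edges flush with the underside of the top and their outer faces flush with the legs' outer faces.

B is a fence section. Two 98×98 mm posts, 1473 mm tall, stand on the floor with a clear span of 2005 mm between their inner faces. Two horizontal rails of 98×96 mm section span the gap between the posts with their undersides at z = 242 mm and z = 1171 mm, flush with the posts' −y face. 13 pickets, each 73 mm wide, 24 mm thick and 1390 mm tall, are fixed to the +y face of the rails with their bottoms at z = 105 mm, evenly spaced across the span with equal gaps (rounded down to the nearest mm) at the −x end and between each pair — any rounding remainder accumulates at the +x end.

The fence section is against the table's +x side, with their −y faces flush.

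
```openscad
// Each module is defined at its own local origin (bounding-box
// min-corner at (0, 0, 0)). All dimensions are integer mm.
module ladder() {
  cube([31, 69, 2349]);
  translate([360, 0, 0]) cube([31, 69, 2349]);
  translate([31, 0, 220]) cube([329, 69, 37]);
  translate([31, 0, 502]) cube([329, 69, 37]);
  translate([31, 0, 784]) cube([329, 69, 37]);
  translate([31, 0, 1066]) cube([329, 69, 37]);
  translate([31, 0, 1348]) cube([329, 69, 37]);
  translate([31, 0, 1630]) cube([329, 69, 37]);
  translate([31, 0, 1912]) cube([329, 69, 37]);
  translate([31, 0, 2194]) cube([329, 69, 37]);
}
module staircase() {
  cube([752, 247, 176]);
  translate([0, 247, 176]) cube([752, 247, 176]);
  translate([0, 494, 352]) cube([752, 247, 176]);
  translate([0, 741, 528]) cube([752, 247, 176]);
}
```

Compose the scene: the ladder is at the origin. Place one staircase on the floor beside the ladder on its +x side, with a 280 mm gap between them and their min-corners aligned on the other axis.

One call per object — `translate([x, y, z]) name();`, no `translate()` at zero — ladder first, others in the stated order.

ladder();
translate([671, 0, 0]) staircase();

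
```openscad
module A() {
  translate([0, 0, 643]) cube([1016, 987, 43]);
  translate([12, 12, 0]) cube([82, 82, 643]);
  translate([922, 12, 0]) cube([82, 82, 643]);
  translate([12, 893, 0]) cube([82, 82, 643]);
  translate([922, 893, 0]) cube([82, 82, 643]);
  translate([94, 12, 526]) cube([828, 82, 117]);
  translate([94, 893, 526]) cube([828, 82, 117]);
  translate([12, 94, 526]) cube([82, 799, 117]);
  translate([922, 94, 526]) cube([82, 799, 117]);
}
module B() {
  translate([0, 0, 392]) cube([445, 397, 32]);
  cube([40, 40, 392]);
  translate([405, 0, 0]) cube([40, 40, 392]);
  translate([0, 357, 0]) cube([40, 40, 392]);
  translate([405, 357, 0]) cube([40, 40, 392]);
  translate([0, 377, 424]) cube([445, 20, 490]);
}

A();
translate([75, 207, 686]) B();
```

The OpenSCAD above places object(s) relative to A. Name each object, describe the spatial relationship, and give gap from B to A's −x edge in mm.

A is a table. B is a chair. The chair is on top of the table. The gap from the chair to the table's −x edge is 75 mm.

The chair's min-x is at 75; the table's min-x is 0; gap = 75 mm.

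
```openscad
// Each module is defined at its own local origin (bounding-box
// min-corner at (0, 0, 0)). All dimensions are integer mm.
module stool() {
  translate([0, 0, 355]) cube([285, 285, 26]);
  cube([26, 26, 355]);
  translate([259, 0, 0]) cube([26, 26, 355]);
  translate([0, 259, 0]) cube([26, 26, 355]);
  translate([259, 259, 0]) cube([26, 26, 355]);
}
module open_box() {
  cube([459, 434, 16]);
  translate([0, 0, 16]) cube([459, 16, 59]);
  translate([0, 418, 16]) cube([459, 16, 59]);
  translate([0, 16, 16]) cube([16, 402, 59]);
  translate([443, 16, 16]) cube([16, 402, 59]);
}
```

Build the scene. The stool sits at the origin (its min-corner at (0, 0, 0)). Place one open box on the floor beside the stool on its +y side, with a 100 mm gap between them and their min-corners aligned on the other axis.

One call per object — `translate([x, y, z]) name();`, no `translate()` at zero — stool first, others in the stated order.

stool();
translate([0, 385, 0]) open_box();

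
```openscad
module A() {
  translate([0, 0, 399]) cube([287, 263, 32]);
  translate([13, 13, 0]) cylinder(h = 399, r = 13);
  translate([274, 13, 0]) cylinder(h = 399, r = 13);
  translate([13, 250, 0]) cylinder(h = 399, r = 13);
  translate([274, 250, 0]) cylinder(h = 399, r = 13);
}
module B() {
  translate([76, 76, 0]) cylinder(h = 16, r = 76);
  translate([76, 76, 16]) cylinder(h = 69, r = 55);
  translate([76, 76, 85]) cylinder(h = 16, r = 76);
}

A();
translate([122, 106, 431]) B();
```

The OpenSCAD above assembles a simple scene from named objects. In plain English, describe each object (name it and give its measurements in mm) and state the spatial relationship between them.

A is a simple wooden stool: a rectangular seat 287 mm (x) by 263 mm (y), 32 mm thick, top face at z = 431 mm, on four round legs, each 26 mm in diameter. The legs rest on z = 0, each leg's axis is inset half a diameter from the nearest pair of seat edges (so the leg's bounding box is flush with the corner).

B is a spool: two coaxial disc flanges of radius 76 mm and thickness 16 mm, joined by a core cylinder of radius 55 mm and height 69 mm. The lower flange rests on z = 0 and the three cylinders share a vertical axis.

The spool is on top of the stool.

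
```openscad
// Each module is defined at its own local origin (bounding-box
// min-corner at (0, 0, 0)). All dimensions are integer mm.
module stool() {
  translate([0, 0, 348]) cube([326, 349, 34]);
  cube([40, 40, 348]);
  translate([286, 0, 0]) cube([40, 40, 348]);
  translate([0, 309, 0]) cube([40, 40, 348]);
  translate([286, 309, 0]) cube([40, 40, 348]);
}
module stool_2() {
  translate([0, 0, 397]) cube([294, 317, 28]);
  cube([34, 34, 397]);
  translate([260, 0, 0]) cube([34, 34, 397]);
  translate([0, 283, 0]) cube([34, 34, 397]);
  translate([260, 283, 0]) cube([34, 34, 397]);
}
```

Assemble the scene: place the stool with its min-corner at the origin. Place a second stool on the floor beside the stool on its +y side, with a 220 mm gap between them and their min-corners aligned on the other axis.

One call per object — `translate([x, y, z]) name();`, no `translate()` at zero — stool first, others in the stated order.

stool();
translate([0, 569, 0]) stool_2();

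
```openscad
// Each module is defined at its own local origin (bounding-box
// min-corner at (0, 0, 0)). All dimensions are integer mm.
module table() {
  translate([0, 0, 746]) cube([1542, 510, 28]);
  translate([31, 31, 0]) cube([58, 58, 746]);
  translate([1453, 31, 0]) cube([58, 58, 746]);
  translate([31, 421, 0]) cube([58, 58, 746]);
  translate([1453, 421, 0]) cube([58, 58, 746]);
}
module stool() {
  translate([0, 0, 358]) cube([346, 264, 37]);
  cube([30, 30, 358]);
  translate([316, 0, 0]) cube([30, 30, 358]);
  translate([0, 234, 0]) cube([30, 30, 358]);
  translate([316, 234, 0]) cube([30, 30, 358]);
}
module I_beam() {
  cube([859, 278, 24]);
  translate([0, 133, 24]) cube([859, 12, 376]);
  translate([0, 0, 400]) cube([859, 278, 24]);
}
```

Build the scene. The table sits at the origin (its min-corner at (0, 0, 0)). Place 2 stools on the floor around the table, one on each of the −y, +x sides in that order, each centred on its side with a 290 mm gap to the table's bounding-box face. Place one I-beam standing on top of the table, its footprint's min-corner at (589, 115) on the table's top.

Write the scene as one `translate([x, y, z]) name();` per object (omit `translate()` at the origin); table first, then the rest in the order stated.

table();
translate([598, -554, 0]) stool();
translate([1832, 123, 0]) stool();
translate([589, 115, 774]) I_beam();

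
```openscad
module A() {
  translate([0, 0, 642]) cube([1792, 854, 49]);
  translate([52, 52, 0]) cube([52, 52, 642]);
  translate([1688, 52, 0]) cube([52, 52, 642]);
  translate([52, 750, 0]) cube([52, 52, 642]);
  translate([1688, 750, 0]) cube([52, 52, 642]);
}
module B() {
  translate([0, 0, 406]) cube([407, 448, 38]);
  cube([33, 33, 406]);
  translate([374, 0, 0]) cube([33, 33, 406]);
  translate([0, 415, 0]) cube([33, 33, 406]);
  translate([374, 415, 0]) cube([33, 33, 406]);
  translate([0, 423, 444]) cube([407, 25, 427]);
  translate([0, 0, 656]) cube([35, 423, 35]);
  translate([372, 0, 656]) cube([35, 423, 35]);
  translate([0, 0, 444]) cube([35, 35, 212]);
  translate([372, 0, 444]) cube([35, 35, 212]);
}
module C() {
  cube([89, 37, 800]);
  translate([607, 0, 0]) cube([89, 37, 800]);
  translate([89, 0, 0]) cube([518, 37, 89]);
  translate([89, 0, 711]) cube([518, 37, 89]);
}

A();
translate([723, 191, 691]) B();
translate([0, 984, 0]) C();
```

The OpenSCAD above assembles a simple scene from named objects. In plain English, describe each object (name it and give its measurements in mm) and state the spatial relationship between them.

A is a rectangular dining table. The top is 1792×854×49 mm with its upper surface at z = 691 mm. It stands on four 52×52 mm square legs, each inset 52 mm from the nearest pair of top edges, running from the floor to the underside of the top.

B is a chair. The seat is a 407×448×38 mm slab with its top at z = 444 mm, on four 33×33 mm corner legs (flush with the seat edges, standing on z = 0). A flat backrest 25 mm thick, 427 mm tall, spans the full seat width and rises from the seat top along its +y edge, rear face flush with the rear of the seat. Two armrests of 35×35 mm section run along each side from the seat's front edge to the front of the backrest, top faces 247 mm above the seat top and outer faces flush with the seat's x-edges; a 35×35 mm post under the front of each armrest stands on the seat at the front corner.

C is a rectangular picture frame lying in the x–z plane (depth along y). The opening is 518 mm wide (x) by 622 mm tall (z), surrounded by a border 89 mm wide on all four sides. The frame is 37 mm deep and is made of two full-height vertical stiles with two horizontal rails fitted between them.

The chair is on top of the table. The picture frame is on the floor beside the table on its +y side.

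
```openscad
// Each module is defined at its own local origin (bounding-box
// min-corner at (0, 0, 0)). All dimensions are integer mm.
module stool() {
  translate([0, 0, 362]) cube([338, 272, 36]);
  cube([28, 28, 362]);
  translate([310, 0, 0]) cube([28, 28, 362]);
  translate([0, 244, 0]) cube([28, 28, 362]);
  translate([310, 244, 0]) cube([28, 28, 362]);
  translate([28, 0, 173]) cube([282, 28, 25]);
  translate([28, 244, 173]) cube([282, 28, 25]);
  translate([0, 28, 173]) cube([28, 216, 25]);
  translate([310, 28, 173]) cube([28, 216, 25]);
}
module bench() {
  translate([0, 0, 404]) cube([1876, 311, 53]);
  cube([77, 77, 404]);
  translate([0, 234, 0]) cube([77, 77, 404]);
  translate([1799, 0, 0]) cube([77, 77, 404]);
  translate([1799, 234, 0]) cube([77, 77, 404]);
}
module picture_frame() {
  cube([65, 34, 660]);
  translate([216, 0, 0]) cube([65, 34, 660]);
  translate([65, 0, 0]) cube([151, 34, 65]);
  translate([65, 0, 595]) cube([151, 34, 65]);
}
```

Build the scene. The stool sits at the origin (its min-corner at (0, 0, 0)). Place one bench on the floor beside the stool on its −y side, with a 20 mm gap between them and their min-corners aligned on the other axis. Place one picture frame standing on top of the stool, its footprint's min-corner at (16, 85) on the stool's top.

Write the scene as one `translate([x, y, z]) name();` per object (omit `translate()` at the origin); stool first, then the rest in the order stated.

stool();
translate([0, -331, 0]) bench();
translate([16, 85, 398]) picture_frame();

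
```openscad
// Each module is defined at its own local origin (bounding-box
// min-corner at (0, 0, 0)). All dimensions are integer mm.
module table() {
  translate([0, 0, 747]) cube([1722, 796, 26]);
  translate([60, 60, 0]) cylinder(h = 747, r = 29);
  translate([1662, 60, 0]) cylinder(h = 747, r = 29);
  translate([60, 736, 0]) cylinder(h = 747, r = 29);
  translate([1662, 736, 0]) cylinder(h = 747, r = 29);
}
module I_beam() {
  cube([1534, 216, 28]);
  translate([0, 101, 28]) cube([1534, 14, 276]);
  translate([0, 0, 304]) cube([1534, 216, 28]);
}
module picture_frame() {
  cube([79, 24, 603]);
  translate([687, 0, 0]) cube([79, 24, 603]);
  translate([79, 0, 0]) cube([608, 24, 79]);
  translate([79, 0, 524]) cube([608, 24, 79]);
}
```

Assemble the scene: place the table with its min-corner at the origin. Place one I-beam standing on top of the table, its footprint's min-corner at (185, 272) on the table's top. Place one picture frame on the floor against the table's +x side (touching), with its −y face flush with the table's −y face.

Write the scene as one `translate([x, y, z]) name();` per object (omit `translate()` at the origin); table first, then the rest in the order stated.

table();
translate([185, 272, 773]) I_beam();
translate([1722, 0, 0]) picture_frame();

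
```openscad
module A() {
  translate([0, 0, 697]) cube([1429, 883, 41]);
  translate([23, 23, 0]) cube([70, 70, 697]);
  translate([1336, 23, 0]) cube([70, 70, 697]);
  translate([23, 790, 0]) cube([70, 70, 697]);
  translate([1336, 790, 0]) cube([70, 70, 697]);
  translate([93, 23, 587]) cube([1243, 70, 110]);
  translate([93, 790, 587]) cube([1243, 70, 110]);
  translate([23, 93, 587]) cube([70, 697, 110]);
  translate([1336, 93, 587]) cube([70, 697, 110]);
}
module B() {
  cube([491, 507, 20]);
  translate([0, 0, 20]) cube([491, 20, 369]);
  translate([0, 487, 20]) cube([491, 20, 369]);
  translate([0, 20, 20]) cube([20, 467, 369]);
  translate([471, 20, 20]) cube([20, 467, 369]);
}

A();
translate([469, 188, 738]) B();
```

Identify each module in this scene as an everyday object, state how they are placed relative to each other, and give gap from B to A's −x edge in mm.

A is a table. B is an open box. The open box is on top of the table, centred. The gap from the open box to the table's −x edge is 469 mm.

The open box's min-x is at 469; the table's min-x is 0; gap = 469 mm.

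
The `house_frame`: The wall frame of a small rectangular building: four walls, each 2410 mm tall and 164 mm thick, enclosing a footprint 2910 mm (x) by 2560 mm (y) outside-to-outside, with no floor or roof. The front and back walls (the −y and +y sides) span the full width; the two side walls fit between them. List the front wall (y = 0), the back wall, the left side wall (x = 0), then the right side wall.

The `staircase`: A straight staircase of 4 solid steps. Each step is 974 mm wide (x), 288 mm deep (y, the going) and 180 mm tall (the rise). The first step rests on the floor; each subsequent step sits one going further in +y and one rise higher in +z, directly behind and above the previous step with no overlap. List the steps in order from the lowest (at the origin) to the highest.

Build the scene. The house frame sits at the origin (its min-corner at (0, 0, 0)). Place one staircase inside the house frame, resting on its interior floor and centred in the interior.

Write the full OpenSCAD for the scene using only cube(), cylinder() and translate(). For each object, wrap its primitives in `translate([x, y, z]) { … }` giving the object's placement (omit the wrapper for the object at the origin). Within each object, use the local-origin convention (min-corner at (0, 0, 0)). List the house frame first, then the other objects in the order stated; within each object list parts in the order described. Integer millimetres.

cube([2910, 164, 2410]);
translate([0, 2396, 0]) cube([2910, 164, 2410]);
translate([0, 164, 0]) cube([164, 2232, 2410]);
translate([2746, 164, 0]) cube([164, 2232, 2410]);
translate([968, 704, 0]) {
  cube([974, 288, 180]);
  translate([0, 288, 180]) cube([974, 288, 180]);
  translate([0, 576, 360]) cube([974, 288, 180]);
  translate([0, 864, 540]) cube([974, 288, 180]);
}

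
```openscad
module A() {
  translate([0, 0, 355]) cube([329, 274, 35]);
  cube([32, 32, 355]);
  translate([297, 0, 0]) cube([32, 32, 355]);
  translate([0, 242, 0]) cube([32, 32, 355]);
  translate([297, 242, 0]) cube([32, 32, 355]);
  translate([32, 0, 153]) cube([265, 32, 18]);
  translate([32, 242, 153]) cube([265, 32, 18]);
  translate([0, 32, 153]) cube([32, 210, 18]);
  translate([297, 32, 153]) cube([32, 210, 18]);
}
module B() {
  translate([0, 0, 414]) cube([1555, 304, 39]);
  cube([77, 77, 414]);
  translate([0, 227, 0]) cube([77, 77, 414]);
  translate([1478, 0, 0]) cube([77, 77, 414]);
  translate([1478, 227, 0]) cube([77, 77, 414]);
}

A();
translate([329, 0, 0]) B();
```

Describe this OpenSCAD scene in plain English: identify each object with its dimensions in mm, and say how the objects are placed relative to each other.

A is a four-legged stool. The seat is a 329×274×35 mm slab whose top surface is at z = 390 mm; four square legs, each 32×32 mm in cross-section, run from the floor (z = 0) to the underside of the seat, each flush with a corner of the seat. Four stretchers, 32 mm wide and 18 mm tall, connect adjacent legs with their undersides at z = 153 mm, each running between the inner faces of the legs it joins and aligned with the legs' outer faces on the other axis.

B is a long wooden bench with a 1555 mm (x) × 304 mm (y) seat, 39 mm thick, its top surface 453 mm above the floor. Four 77 mm square legs at the seat corners, flush with the edges, run from z = 0 to the seat underside.

The bench is against the stool's +x side, with their −y faces flush.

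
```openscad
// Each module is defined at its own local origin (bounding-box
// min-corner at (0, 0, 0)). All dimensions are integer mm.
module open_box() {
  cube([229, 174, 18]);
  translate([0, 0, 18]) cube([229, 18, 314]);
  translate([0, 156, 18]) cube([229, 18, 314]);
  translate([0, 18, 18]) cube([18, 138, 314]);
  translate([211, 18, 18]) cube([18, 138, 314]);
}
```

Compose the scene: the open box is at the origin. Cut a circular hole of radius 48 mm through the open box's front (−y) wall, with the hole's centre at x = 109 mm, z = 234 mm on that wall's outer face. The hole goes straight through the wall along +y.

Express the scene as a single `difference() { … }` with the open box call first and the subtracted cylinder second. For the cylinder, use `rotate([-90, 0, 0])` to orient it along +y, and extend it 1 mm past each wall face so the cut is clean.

difference() {
  open_box();
  translate([109, -1, 234]) rotate([-90, 0, 0]) cylinder(h = 20, r = 48);
}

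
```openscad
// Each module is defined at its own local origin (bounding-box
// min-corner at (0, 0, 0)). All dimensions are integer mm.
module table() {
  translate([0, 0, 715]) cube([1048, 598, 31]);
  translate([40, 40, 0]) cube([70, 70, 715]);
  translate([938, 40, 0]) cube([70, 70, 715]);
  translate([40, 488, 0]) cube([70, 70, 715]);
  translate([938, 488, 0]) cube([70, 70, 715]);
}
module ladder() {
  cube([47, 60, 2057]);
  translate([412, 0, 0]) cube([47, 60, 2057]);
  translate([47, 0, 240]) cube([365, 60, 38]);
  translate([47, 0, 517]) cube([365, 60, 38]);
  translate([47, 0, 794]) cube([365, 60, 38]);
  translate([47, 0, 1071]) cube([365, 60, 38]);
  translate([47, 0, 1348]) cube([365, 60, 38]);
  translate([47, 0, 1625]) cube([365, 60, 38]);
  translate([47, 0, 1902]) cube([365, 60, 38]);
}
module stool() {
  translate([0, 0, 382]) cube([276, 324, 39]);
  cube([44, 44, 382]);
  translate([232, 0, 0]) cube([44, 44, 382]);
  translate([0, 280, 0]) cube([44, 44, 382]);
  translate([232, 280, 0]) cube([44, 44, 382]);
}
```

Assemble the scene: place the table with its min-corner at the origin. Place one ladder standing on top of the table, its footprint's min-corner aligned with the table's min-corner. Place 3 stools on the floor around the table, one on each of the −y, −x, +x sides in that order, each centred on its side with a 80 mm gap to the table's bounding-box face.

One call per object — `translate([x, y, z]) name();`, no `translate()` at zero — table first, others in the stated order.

table();
translate([0, 0, 746]) ladder();
translate([386, -404, 0]) stool();
translate([-356, 137, 0]) stool();
translate([1128, 137, 0]) stool();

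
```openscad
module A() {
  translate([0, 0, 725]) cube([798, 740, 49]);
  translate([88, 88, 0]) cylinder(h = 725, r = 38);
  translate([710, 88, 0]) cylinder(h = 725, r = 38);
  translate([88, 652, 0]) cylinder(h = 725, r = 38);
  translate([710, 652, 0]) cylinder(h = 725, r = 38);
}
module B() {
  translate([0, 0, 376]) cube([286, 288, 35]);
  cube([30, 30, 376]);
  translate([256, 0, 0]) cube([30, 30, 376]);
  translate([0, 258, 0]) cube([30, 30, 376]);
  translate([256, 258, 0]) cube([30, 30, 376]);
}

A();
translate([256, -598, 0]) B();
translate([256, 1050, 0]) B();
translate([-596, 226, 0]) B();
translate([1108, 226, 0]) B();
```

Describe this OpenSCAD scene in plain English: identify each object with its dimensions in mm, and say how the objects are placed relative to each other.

A is a table: top 798 mm (x) × 740 mm (y), 49 mm thick, upper face at z = 774 mm, on four round legs of 76 mm diameter, each leg's bounding box inset 50 mm from the nearest pair of top edges, running from z = 0 to the bottom of the top.

B is a four-legged stool. The seat is 286×288 mm, 35 mm thick, top at z = 411 mm. It stands on four square legs, each 30×30 mm in cross-section, from z = 0 to the seat underside, each flush with a corner of the seat.

Four stools sit around the table at the −y, +y, −x, +x sides.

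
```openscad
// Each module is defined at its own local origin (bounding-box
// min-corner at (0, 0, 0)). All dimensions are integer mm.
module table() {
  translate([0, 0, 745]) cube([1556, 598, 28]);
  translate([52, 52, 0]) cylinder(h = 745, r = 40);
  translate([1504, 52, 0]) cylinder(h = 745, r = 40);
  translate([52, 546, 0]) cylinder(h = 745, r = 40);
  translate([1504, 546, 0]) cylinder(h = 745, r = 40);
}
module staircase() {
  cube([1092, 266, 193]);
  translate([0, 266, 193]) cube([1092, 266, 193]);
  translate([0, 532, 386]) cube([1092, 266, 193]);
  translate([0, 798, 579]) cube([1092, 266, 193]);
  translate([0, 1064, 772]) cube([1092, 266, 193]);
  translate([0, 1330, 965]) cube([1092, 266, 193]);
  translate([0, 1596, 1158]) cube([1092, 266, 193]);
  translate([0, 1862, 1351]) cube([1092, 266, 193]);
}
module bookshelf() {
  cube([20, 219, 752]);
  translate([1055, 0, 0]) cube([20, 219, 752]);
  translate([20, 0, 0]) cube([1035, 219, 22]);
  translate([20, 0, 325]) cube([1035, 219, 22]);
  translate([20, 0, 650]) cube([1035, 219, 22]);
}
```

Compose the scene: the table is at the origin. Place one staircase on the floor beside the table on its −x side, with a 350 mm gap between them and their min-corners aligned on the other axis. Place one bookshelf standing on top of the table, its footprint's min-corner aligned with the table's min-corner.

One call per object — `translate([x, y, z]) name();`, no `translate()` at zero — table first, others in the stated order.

table();
translate([-1442, 0, 0]) staircase();
translate([0, 0, 773]) bookshelf();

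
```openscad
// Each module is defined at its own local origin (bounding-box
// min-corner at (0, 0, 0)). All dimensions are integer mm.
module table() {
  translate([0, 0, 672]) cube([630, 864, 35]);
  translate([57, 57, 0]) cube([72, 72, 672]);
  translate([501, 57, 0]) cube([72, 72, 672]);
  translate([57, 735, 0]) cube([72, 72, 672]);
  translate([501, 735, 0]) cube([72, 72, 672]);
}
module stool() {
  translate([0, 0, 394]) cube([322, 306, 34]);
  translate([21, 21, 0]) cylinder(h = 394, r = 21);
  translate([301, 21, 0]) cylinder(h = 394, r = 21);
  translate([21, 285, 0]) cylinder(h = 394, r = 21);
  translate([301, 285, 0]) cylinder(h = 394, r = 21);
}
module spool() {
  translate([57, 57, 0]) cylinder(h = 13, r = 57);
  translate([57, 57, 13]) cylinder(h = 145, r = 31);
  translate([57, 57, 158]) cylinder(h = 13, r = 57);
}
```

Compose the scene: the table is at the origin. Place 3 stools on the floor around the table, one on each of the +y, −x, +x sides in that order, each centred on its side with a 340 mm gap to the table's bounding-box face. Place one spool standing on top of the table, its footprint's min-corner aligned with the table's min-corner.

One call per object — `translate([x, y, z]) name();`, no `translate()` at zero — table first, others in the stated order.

table();
translate([154, 1204, 0]) stool();
translate([-662, 279, 0]) stool();
translate([970, 279, 0]) stool();
translate([0, 0, 707]) spool();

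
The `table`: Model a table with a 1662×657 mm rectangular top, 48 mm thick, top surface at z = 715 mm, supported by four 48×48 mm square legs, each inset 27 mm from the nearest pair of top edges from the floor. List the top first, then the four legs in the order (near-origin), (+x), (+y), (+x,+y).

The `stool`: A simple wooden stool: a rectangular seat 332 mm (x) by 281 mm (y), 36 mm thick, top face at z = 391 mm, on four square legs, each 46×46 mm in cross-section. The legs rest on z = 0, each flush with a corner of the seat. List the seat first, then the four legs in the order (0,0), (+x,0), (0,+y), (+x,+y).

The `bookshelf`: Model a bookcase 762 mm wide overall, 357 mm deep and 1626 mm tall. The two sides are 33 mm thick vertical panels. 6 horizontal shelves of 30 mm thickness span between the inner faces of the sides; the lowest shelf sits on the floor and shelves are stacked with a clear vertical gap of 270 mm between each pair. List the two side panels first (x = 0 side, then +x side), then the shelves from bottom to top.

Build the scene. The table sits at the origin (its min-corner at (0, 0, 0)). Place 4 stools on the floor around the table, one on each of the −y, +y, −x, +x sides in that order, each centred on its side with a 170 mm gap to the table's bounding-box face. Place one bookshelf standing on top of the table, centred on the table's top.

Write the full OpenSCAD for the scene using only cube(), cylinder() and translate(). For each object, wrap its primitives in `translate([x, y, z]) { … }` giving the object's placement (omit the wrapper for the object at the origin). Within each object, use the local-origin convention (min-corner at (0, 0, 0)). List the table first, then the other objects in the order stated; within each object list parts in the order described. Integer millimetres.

translate([0, 0, 667]) cube([1662, 657, 48]);
translate([27, 27, 0]) cube([48, 48, 667]);
translate([1587, 27, 0]) cube([48, 48, 667]);
translate([27, 582, 0]) cube([48, 48, 667]);
translate([1587, 582, 0]) cube([48, 48, 667]);
translate([665, -451, 0]) {
  translate([0, 0, 355]) cube([332, 281, 36]);
  cube([46, 46, 355]);
  translate([286, 0, 0]) cube([46, 46, 355]);
  translate([0, 235, 0]) cube([46, 46, 355]);
  translate([286, 235, 0]) cube([46, 46, 355]);
}
translate([665, 827, 0]) {
  translate([0, 0, 355]) cube([332, 281, 36]);
  cube([46, 46, 355]);
  translate([286, 0, 0]) cube([46, 46, 355]);
  translate([0, 235, 0]) cube([46, 46, 355]);
  translate([286, 235, 0]) cube([46, 46, 355]);
}
translate([-502, 188, 0]) {
  translate([0, 0, 355]) cube([332, 281, 36]);
  cube([46, 46, 355]);
  translate([286, 0, 0]) cube([46, 46, 355]);
  translate([0, 235, 0]) cube([46, 46, 355]);
  translate([286, 235, 0]) cube([46, 46, 355]);
}
translate([1832, 188, 0]) {
  translate([0, 0, 355]) cube([332, 281, 36]);
  cube([46, 46, 355]);
  translate([286, 0, 0]) cube([46, 46, 355]);
  translate([0, 235, 0]) cube([46, 46, 355]);
  translate([286, 235, 0]) cube([46, 46, 355]);
}
translate([450, 150, 715]) {
  cube([33, 357, 1626]);
  translate([729, 0, 0]) cube([33, 357, 1626]);
  translate([33, 0, 0]) cube([696, 357, 30]);
  translate([33, 0, 300]) cube([696, 357, 30]);
  translate([33, 0, 600]) cube([696, 357, 30]);
  translate([33, 0, 900]) cube([696, 357, 30]);
  translate([33, 0, 1200]) cube([696, 357, 30]);
  translate([33, 0, 1500]) cube([696, 357, 30]);
}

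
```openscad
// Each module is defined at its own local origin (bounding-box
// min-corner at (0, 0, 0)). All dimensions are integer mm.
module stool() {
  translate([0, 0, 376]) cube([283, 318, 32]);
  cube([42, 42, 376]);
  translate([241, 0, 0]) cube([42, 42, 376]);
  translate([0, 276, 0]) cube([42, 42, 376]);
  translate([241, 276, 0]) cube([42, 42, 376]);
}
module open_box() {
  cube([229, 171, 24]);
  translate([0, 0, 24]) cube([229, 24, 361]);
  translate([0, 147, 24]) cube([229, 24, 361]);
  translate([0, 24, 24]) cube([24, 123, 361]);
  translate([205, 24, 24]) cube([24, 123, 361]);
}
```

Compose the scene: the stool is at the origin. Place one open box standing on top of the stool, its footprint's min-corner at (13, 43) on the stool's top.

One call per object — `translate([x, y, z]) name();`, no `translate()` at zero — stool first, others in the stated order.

stool();
translate([13, 43, 408]) open_box();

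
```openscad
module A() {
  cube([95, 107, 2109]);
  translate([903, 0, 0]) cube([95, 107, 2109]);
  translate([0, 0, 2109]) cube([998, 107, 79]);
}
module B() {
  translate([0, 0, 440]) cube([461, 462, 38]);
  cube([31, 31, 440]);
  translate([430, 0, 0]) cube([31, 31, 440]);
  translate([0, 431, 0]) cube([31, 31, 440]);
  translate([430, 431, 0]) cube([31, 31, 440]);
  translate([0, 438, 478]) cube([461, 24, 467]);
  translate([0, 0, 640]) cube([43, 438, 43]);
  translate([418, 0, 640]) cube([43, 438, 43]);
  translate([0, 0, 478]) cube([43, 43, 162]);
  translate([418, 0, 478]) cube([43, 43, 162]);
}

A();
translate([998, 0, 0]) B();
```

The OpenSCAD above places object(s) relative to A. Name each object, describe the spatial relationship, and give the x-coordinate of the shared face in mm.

The door frame's +x face and the chair's −x face are both at x = 998 mm.

A is a door frame. B is a chair. The chair is against the door frame's +x side, with their −y faces flush. The x-coordinate of the shared face is 998 mm.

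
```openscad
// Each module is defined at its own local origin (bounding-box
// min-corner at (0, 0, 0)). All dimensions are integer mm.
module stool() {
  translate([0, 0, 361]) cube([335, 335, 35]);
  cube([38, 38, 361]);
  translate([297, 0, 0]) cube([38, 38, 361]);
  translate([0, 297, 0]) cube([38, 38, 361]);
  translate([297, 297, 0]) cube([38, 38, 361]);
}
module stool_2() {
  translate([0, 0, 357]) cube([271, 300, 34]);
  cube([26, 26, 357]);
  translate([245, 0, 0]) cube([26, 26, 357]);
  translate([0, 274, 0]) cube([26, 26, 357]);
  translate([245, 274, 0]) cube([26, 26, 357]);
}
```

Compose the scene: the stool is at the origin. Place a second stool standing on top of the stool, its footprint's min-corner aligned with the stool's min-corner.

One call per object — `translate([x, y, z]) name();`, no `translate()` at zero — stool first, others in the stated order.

stool();
translate([0, 0, 396]) stool_2();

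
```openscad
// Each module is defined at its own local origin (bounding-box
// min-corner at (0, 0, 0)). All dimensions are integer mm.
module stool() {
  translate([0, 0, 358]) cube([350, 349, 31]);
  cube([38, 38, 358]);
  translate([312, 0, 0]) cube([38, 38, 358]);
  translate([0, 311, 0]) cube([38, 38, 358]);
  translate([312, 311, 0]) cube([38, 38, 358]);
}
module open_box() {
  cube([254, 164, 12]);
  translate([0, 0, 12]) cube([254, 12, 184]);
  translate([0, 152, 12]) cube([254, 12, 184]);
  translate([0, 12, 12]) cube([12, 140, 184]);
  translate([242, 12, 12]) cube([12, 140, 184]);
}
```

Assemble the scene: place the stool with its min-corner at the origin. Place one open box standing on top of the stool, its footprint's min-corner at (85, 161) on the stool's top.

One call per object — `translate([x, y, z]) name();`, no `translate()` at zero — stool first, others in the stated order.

stool();
translate([85, 161, 389]) open_box();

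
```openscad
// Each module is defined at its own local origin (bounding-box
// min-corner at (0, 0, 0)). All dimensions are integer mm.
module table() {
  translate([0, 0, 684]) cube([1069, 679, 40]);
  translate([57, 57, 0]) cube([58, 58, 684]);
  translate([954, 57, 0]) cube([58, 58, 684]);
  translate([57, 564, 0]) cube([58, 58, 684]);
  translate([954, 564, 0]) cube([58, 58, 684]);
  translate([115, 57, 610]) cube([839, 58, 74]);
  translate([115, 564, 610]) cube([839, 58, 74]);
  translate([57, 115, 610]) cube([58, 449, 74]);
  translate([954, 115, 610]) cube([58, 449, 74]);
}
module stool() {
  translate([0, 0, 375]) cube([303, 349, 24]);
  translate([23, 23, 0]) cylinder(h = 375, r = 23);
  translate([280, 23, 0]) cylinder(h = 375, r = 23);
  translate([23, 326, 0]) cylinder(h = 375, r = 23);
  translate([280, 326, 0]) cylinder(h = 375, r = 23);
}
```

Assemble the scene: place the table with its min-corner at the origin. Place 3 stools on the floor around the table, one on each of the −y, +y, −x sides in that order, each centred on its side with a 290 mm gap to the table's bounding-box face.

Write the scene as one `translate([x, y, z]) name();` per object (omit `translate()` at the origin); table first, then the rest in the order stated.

table();
translate([383, -639, 0]) stool();
translate([383, 969, 0]) stool();
translate([-593, 165, 0]) stool();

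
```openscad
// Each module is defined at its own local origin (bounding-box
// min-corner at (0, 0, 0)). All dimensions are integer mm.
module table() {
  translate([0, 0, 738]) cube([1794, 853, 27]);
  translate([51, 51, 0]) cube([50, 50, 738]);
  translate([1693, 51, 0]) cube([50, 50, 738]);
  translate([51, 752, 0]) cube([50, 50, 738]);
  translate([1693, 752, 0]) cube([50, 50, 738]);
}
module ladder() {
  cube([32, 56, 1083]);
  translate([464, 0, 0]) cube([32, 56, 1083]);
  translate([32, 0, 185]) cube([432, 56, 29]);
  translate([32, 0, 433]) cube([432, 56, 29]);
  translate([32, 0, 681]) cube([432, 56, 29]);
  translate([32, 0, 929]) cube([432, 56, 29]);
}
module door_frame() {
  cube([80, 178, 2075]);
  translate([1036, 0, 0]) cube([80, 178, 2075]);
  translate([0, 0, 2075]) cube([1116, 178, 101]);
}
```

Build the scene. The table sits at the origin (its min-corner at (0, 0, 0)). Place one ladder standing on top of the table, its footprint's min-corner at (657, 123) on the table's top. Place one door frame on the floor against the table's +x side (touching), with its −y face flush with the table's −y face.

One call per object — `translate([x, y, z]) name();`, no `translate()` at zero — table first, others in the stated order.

table();
translate([657, 123, 765]) ladder();
translate([1794, 0, 0]) door_frame();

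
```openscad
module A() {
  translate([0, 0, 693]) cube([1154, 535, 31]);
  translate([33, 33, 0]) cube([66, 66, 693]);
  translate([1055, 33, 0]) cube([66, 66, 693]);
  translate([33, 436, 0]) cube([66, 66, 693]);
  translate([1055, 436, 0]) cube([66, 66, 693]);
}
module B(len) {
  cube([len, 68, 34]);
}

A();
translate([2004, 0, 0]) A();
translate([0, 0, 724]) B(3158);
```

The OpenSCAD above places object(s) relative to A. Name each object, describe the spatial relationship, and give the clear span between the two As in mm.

Second table starts at x = 2004; first ends at x = 1154; clear span = 2004 − 1154 = 850 mm.

A is a table. B is a beam. A beam spans the tops of two tables. The clear span between the two tables is 850 mm.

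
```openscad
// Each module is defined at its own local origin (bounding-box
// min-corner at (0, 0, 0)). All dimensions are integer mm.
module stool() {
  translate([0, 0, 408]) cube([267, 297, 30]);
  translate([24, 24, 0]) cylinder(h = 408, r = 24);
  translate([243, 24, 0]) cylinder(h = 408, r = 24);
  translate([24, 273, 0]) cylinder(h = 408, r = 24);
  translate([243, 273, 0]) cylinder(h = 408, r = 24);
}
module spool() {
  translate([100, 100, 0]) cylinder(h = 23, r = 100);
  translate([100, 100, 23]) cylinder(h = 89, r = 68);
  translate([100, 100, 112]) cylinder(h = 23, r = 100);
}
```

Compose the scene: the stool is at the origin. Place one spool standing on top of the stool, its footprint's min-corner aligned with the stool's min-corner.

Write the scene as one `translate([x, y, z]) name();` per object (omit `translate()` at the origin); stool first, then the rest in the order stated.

stool();
translate([0, 0, 438]) spool();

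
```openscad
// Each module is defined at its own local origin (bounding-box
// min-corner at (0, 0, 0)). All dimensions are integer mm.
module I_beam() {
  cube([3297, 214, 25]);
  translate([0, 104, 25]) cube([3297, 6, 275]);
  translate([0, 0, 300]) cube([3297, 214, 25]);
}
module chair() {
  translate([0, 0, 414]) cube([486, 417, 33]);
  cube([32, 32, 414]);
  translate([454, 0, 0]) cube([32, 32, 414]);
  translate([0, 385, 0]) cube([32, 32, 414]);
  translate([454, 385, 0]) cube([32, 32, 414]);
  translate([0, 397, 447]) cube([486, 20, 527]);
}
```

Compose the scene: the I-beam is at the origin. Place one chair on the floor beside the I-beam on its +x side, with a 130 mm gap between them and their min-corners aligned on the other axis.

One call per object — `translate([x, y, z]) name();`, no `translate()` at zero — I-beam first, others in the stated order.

I_beam();
translate([3427, 0, 0]) chair();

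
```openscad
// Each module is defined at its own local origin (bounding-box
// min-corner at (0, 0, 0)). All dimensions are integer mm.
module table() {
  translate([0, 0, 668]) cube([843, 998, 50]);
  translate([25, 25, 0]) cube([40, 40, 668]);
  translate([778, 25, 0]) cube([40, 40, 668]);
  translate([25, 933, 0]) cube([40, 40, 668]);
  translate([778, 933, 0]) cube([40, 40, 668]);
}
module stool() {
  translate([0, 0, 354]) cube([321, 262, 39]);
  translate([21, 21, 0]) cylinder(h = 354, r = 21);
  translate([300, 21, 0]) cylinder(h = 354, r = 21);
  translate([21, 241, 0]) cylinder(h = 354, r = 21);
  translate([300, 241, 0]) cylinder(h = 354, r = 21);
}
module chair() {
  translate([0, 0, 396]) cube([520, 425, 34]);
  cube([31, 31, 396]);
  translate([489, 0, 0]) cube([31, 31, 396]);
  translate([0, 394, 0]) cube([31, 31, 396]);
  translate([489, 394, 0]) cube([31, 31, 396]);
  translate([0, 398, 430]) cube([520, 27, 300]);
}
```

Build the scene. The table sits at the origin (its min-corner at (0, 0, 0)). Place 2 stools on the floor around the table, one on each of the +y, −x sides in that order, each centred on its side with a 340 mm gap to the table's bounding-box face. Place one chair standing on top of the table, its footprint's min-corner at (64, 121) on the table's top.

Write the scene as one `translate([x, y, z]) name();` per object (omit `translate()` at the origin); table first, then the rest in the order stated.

table();
translate([261, 1338, 0]) stool();
translate([-661, 368, 0]) stool();
translate([64, 121, 718]) chair();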